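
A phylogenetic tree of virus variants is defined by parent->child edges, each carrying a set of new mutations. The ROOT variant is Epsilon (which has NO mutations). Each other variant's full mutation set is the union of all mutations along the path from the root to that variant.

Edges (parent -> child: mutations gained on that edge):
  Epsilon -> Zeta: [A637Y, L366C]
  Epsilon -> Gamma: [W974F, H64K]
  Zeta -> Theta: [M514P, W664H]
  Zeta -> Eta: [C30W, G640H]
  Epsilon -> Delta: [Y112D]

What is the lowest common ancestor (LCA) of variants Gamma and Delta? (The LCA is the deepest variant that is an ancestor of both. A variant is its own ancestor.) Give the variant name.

Path from root to Gamma: Epsilon -> Gamma
  ancestors of Gamma: {Epsilon, Gamma}
Path from root to Delta: Epsilon -> Delta
  ancestors of Delta: {Epsilon, Delta}
Common ancestors: {Epsilon}
Walk up from Delta: Delta (not in ancestors of Gamma), Epsilon (in ancestors of Gamma)
Deepest common ancestor (LCA) = Epsilon

Answer: Epsilon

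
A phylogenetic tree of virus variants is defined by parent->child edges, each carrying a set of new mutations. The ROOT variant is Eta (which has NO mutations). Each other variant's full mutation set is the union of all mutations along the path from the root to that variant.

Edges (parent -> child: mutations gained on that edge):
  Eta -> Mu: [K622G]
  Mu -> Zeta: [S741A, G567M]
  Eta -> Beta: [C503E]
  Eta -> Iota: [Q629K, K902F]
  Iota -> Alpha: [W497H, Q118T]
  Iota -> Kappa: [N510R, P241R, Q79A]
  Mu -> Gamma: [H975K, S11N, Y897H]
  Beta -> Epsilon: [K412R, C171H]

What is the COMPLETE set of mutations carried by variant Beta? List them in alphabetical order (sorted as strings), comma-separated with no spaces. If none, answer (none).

At Eta: gained [] -> total []
At Beta: gained ['C503E'] -> total ['C503E']

Answer: C503E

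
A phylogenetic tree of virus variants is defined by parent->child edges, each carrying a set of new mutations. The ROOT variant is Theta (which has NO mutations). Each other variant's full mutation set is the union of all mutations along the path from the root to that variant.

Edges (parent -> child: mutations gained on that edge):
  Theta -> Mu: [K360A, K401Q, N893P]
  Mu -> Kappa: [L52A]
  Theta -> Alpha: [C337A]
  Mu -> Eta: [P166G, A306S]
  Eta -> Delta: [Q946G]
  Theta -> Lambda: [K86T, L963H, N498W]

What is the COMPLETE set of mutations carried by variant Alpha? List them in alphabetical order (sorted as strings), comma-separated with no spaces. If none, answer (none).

Answer: C337A

Derivation:
At Theta: gained [] -> total []
At Alpha: gained ['C337A'] -> total ['C337A']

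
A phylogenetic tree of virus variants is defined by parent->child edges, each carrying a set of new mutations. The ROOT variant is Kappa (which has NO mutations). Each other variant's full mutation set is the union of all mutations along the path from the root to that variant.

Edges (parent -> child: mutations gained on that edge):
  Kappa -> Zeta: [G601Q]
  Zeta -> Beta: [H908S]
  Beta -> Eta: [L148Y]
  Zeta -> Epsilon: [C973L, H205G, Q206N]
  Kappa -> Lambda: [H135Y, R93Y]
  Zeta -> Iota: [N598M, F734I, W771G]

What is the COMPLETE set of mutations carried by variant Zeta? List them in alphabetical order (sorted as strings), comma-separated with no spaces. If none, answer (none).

At Kappa: gained [] -> total []
At Zeta: gained ['G601Q'] -> total ['G601Q']

Answer: G601Q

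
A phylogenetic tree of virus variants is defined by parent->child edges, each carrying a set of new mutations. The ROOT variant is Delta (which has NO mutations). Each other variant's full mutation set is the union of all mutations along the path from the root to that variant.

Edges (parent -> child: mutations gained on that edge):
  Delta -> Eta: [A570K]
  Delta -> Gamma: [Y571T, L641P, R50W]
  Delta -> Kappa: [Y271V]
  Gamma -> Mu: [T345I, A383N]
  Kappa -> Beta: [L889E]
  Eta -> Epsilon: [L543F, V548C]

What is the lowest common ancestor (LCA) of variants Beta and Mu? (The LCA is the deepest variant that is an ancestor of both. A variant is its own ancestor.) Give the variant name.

Answer: Delta

Derivation:
Path from root to Beta: Delta -> Kappa -> Beta
  ancestors of Beta: {Delta, Kappa, Beta}
Path from root to Mu: Delta -> Gamma -> Mu
  ancestors of Mu: {Delta, Gamma, Mu}
Common ancestors: {Delta}
Walk up from Mu: Mu (not in ancestors of Beta), Gamma (not in ancestors of Beta), Delta (in ancestors of Beta)
Deepest common ancestor (LCA) = Delta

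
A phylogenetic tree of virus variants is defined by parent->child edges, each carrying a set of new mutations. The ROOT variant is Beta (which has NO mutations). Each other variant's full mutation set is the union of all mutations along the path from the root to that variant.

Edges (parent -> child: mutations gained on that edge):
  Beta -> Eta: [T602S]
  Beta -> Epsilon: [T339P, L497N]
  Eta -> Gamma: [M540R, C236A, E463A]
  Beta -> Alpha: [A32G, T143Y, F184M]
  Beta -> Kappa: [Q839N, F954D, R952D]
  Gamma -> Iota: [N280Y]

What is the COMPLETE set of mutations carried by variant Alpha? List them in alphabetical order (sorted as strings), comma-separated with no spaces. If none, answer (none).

At Beta: gained [] -> total []
At Alpha: gained ['A32G', 'T143Y', 'F184M'] -> total ['A32G', 'F184M', 'T143Y']

Answer: A32G,F184M,T143Y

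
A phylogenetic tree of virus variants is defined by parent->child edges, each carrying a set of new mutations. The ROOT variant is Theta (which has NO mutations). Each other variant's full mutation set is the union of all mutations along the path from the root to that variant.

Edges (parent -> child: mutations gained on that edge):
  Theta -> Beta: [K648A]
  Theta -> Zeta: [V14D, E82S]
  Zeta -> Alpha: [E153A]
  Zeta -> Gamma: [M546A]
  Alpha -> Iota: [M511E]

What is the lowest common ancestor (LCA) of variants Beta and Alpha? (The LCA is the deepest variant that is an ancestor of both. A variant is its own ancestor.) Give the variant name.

Path from root to Beta: Theta -> Beta
  ancestors of Beta: {Theta, Beta}
Path from root to Alpha: Theta -> Zeta -> Alpha
  ancestors of Alpha: {Theta, Zeta, Alpha}
Common ancestors: {Theta}
Walk up from Alpha: Alpha (not in ancestors of Beta), Zeta (not in ancestors of Beta), Theta (in ancestors of Beta)
Deepest common ancestor (LCA) = Theta

Answer: Theta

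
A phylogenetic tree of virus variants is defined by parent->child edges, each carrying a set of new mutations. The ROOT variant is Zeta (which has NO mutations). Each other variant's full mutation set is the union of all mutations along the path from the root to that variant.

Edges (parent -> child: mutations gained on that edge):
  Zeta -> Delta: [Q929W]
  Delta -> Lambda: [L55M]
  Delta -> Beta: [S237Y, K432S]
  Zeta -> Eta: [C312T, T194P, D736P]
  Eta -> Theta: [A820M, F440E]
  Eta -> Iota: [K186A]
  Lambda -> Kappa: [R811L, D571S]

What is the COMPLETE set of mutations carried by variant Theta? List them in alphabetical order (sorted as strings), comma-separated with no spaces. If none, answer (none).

Answer: A820M,C312T,D736P,F440E,T194P

Derivation:
At Zeta: gained [] -> total []
At Eta: gained ['C312T', 'T194P', 'D736P'] -> total ['C312T', 'D736P', 'T194P']
At Theta: gained ['A820M', 'F440E'] -> total ['A820M', 'C312T', 'D736P', 'F440E', 'T194P']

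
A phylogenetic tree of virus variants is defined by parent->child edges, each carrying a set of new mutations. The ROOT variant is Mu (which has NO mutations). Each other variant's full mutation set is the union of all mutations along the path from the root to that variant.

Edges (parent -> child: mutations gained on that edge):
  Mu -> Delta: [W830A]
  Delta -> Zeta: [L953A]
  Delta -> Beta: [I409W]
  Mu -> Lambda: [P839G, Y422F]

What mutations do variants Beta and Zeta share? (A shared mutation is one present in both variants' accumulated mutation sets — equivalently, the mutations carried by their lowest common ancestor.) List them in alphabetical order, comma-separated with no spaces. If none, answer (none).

Accumulating mutations along path to Beta:
  At Mu: gained [] -> total []
  At Delta: gained ['W830A'] -> total ['W830A']
  At Beta: gained ['I409W'] -> total ['I409W', 'W830A']
Mutations(Beta) = ['I409W', 'W830A']
Accumulating mutations along path to Zeta:
  At Mu: gained [] -> total []
  At Delta: gained ['W830A'] -> total ['W830A']
  At Zeta: gained ['L953A'] -> total ['L953A', 'W830A']
Mutations(Zeta) = ['L953A', 'W830A']
Intersection: ['I409W', 'W830A'] ∩ ['L953A', 'W830A'] = ['W830A']

Answer: W830A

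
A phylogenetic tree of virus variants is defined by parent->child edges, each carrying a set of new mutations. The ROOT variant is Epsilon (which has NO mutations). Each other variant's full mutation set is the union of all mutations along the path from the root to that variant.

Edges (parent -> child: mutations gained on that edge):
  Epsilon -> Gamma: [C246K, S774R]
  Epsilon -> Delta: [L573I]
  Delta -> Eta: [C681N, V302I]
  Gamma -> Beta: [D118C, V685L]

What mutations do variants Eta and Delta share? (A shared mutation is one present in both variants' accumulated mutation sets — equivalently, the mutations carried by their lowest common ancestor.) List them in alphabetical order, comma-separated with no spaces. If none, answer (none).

Accumulating mutations along path to Eta:
  At Epsilon: gained [] -> total []
  At Delta: gained ['L573I'] -> total ['L573I']
  At Eta: gained ['C681N', 'V302I'] -> total ['C681N', 'L573I', 'V302I']
Mutations(Eta) = ['C681N', 'L573I', 'V302I']
Accumulating mutations along path to Delta:
  At Epsilon: gained [] -> total []
  At Delta: gained ['L573I'] -> total ['L573I']
Mutations(Delta) = ['L573I']
Intersection: ['C681N', 'L573I', 'V302I'] ∩ ['L573I'] = ['L573I']

Answer: L573I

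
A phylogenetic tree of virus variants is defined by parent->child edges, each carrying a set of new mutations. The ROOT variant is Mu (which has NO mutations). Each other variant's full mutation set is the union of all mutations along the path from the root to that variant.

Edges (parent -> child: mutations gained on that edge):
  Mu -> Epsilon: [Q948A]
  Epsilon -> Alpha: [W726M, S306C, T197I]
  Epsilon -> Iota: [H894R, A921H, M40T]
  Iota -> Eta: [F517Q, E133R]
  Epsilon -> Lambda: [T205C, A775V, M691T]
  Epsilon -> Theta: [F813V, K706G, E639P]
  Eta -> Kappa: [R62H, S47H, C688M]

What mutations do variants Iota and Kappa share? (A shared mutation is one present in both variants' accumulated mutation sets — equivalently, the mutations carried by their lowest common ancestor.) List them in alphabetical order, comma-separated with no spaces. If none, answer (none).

Answer: A921H,H894R,M40T,Q948A

Derivation:
Accumulating mutations along path to Iota:
  At Mu: gained [] -> total []
  At Epsilon: gained ['Q948A'] -> total ['Q948A']
  At Iota: gained ['H894R', 'A921H', 'M40T'] -> total ['A921H', 'H894R', 'M40T', 'Q948A']
Mutations(Iota) = ['A921H', 'H894R', 'M40T', 'Q948A']
Accumulating mutations along path to Kappa:
  At Mu: gained [] -> total []
  At Epsilon: gained ['Q948A'] -> total ['Q948A']
  At Iota: gained ['H894R', 'A921H', 'M40T'] -> total ['A921H', 'H894R', 'M40T', 'Q948A']
  At Eta: gained ['F517Q', 'E133R'] -> total ['A921H', 'E133R', 'F517Q', 'H894R', 'M40T', 'Q948A']
  At Kappa: gained ['R62H', 'S47H', 'C688M'] -> total ['A921H', 'C688M', 'E133R', 'F517Q', 'H894R', 'M40T', 'Q948A', 'R62H', 'S47H']
Mutations(Kappa) = ['A921H', 'C688M', 'E133R', 'F517Q', 'H894R', 'M40T', 'Q948A', 'R62H', 'S47H']
Intersection: ['A921H', 'H894R', 'M40T', 'Q948A'] ∩ ['A921H', 'C688M', 'E133R', 'F517Q', 'H894R', 'M40T', 'Q948A', 'R62H', 'S47H'] = ['A921H', 'H894R', 'M40T', 'Q948A']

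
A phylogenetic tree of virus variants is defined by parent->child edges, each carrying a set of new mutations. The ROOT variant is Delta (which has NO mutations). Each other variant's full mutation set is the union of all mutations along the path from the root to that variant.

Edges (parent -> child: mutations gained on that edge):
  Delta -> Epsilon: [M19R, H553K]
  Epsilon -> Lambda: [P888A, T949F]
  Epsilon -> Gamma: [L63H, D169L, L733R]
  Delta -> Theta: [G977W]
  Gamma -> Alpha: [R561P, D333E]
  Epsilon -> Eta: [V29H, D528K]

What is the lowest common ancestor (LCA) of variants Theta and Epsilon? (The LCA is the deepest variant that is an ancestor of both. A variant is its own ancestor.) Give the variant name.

Path from root to Theta: Delta -> Theta
  ancestors of Theta: {Delta, Theta}
Path from root to Epsilon: Delta -> Epsilon
  ancestors of Epsilon: {Delta, Epsilon}
Common ancestors: {Delta}
Walk up from Epsilon: Epsilon (not in ancestors of Theta), Delta (in ancestors of Theta)
Deepest common ancestor (LCA) = Delta

Answer: Delta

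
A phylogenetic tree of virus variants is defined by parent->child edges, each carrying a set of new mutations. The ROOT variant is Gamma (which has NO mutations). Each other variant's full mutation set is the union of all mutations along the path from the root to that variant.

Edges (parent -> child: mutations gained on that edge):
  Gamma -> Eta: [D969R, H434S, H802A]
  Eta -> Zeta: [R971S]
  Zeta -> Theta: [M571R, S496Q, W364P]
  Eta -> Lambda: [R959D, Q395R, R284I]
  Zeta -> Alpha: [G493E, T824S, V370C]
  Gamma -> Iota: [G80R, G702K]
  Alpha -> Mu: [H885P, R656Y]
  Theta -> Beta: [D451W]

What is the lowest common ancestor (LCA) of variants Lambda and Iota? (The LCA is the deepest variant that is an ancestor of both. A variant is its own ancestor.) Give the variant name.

Path from root to Lambda: Gamma -> Eta -> Lambda
  ancestors of Lambda: {Gamma, Eta, Lambda}
Path from root to Iota: Gamma -> Iota
  ancestors of Iota: {Gamma, Iota}
Common ancestors: {Gamma}
Walk up from Iota: Iota (not in ancestors of Lambda), Gamma (in ancestors of Lambda)
Deepest common ancestor (LCA) = Gamma

Answer: Gamma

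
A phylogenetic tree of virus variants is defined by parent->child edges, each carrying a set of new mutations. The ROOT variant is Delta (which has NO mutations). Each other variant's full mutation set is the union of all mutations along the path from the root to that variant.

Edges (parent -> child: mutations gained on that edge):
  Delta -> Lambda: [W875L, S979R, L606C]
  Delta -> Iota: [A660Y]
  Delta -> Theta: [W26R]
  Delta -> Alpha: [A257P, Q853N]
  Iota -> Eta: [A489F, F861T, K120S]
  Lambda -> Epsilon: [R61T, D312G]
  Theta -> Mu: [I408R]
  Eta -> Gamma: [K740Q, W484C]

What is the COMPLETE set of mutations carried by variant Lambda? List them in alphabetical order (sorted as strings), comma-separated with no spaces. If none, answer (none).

At Delta: gained [] -> total []
At Lambda: gained ['W875L', 'S979R', 'L606C'] -> total ['L606C', 'S979R', 'W875L']

Answer: L606C,S979R,W875L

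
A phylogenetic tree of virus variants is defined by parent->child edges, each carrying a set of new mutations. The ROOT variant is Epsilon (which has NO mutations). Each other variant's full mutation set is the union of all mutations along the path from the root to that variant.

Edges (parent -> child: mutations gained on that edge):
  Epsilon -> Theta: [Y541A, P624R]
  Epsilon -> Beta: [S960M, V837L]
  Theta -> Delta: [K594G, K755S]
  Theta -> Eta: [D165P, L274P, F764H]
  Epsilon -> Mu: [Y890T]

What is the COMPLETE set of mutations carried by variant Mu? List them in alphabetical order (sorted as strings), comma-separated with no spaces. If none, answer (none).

Answer: Y890T

Derivation:
At Epsilon: gained [] -> total []
At Mu: gained ['Y890T'] -> total ['Y890T']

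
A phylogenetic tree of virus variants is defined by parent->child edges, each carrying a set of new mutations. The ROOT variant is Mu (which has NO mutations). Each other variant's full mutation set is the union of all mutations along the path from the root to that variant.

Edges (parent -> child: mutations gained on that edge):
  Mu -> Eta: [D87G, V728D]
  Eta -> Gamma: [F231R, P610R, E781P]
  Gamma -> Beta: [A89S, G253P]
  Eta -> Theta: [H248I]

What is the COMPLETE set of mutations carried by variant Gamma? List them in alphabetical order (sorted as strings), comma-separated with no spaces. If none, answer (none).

At Mu: gained [] -> total []
At Eta: gained ['D87G', 'V728D'] -> total ['D87G', 'V728D']
At Gamma: gained ['F231R', 'P610R', 'E781P'] -> total ['D87G', 'E781P', 'F231R', 'P610R', 'V728D']

Answer: D87G,E781P,F231R,P610R,V728D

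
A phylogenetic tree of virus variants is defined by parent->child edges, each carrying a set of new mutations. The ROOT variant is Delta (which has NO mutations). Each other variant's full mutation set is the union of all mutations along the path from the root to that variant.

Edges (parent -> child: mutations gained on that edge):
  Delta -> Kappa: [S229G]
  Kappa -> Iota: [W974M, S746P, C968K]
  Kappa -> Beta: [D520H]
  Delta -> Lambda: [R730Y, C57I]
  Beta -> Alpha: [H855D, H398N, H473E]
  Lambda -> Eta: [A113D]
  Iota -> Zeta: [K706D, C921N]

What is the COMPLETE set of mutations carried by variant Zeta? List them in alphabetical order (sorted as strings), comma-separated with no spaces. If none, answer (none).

At Delta: gained [] -> total []
At Kappa: gained ['S229G'] -> total ['S229G']
At Iota: gained ['W974M', 'S746P', 'C968K'] -> total ['C968K', 'S229G', 'S746P', 'W974M']
At Zeta: gained ['K706D', 'C921N'] -> total ['C921N', 'C968K', 'K706D', 'S229G', 'S746P', 'W974M']

Answer: C921N,C968K,K706D,S229G,S746P,W974M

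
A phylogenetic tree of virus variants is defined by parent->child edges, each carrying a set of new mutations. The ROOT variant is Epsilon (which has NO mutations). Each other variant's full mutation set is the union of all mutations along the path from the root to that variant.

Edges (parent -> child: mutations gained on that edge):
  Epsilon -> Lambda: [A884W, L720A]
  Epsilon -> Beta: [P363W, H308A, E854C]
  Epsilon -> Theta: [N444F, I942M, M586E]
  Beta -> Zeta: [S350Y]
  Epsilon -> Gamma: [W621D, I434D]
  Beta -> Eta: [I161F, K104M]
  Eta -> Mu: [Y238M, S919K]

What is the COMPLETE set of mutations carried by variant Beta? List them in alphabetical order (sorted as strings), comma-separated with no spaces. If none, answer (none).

Answer: E854C,H308A,P363W

Derivation:
At Epsilon: gained [] -> total []
At Beta: gained ['P363W', 'H308A', 'E854C'] -> total ['E854C', 'H308A', 'P363W']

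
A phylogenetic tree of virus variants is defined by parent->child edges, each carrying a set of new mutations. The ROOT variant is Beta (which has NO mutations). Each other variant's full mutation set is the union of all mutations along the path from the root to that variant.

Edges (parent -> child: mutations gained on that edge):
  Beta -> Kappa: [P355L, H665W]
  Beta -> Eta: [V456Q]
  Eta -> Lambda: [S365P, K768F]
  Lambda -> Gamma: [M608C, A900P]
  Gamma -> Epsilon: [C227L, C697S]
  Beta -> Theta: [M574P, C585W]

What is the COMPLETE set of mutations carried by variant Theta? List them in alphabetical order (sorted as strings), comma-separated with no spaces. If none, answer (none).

Answer: C585W,M574P

Derivation:
At Beta: gained [] -> total []
At Theta: gained ['M574P', 'C585W'] -> total ['C585W', 'M574P']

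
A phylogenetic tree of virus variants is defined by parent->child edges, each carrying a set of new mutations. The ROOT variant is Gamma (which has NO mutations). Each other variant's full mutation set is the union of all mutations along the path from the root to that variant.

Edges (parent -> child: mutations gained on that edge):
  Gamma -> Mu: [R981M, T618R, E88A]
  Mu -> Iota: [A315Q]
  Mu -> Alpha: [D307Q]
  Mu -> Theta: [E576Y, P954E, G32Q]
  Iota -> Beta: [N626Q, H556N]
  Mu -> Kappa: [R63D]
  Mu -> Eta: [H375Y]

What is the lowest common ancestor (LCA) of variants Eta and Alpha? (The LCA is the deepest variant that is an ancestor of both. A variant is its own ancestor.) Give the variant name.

Answer: Mu

Derivation:
Path from root to Eta: Gamma -> Mu -> Eta
  ancestors of Eta: {Gamma, Mu, Eta}
Path from root to Alpha: Gamma -> Mu -> Alpha
  ancestors of Alpha: {Gamma, Mu, Alpha}
Common ancestors: {Gamma, Mu}
Walk up from Alpha: Alpha (not in ancestors of Eta), Mu (in ancestors of Eta), Gamma (in ancestors of Eta)
Deepest common ancestor (LCA) = Mu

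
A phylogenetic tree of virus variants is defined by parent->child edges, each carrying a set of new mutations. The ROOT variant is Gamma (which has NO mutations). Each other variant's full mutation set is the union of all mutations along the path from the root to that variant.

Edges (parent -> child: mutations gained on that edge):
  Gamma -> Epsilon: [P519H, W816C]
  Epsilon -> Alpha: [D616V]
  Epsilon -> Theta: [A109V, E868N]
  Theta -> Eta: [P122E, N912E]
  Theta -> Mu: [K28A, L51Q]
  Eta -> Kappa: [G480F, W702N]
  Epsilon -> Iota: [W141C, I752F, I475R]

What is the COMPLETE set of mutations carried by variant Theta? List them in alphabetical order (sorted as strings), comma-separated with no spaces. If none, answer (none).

Answer: A109V,E868N,P519H,W816C

Derivation:
At Gamma: gained [] -> total []
At Epsilon: gained ['P519H', 'W816C'] -> total ['P519H', 'W816C']
At Theta: gained ['A109V', 'E868N'] -> total ['A109V', 'E868N', 'P519H', 'W816C']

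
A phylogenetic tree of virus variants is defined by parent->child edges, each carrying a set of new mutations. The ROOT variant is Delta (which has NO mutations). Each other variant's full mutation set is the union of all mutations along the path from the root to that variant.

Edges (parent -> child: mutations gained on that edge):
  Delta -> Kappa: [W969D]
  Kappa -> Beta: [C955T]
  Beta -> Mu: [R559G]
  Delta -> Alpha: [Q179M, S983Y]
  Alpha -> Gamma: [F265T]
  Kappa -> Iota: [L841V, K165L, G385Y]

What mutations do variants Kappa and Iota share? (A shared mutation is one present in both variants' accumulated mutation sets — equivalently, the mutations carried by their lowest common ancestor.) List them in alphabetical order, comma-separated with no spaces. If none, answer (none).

Answer: W969D

Derivation:
Accumulating mutations along path to Kappa:
  At Delta: gained [] -> total []
  At Kappa: gained ['W969D'] -> total ['W969D']
Mutations(Kappa) = ['W969D']
Accumulating mutations along path to Iota:
  At Delta: gained [] -> total []
  At Kappa: gained ['W969D'] -> total ['W969D']
  At Iota: gained ['L841V', 'K165L', 'G385Y'] -> total ['G385Y', 'K165L', 'L841V', 'W969D']
Mutations(Iota) = ['G385Y', 'K165L', 'L841V', 'W969D']
Intersection: ['W969D'] ∩ ['G385Y', 'K165L', 'L841V', 'W969D'] = ['W969D']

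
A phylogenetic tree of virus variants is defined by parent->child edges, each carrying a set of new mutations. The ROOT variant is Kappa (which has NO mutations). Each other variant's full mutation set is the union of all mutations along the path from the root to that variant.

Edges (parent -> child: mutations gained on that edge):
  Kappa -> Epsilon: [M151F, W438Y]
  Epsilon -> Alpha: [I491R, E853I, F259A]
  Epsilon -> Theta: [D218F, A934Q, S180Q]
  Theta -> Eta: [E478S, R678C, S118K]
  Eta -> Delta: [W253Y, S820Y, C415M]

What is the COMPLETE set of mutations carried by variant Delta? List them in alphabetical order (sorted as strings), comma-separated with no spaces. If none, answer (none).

At Kappa: gained [] -> total []
At Epsilon: gained ['M151F', 'W438Y'] -> total ['M151F', 'W438Y']
At Theta: gained ['D218F', 'A934Q', 'S180Q'] -> total ['A934Q', 'D218F', 'M151F', 'S180Q', 'W438Y']
At Eta: gained ['E478S', 'R678C', 'S118K'] -> total ['A934Q', 'D218F', 'E478S', 'M151F', 'R678C', 'S118K', 'S180Q', 'W438Y']
At Delta: gained ['W253Y', 'S820Y', 'C415M'] -> total ['A934Q', 'C415M', 'D218F', 'E478S', 'M151F', 'R678C', 'S118K', 'S180Q', 'S820Y', 'W253Y', 'W438Y']

Answer: A934Q,C415M,D218F,E478S,M151F,R678C,S118K,S180Q,S820Y,W253Y,W438Y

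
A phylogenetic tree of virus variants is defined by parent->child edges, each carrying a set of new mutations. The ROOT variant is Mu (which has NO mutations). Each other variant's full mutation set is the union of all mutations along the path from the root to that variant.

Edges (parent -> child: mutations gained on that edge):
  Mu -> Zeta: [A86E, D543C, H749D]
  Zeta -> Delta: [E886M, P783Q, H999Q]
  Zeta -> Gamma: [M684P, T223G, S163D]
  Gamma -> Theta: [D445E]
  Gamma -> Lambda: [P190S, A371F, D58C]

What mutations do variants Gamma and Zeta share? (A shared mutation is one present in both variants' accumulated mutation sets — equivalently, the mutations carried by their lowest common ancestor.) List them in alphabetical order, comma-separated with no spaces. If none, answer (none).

Accumulating mutations along path to Gamma:
  At Mu: gained [] -> total []
  At Zeta: gained ['A86E', 'D543C', 'H749D'] -> total ['A86E', 'D543C', 'H749D']
  At Gamma: gained ['M684P', 'T223G', 'S163D'] -> total ['A86E', 'D543C', 'H749D', 'M684P', 'S163D', 'T223G']
Mutations(Gamma) = ['A86E', 'D543C', 'H749D', 'M684P', 'S163D', 'T223G']
Accumulating mutations along path to Zeta:
  At Mu: gained [] -> total []
  At Zeta: gained ['A86E', 'D543C', 'H749D'] -> total ['A86E', 'D543C', 'H749D']
Mutations(Zeta) = ['A86E', 'D543C', 'H749D']
Intersection: ['A86E', 'D543C', 'H749D', 'M684P', 'S163D', 'T223G'] ∩ ['A86E', 'D543C', 'H749D'] = ['A86E', 'D543C', 'H749D']

Answer: A86E,D543C,H749D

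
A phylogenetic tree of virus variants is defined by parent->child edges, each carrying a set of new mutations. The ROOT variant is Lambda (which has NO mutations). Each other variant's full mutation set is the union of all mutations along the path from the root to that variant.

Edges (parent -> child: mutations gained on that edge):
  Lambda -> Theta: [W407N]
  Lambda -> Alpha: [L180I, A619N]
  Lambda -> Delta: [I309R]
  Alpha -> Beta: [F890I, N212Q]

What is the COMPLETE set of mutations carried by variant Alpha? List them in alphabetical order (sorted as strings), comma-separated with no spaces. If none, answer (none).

Answer: A619N,L180I

Derivation:
At Lambda: gained [] -> total []
At Alpha: gained ['L180I', 'A619N'] -> total ['A619N', 'L180I']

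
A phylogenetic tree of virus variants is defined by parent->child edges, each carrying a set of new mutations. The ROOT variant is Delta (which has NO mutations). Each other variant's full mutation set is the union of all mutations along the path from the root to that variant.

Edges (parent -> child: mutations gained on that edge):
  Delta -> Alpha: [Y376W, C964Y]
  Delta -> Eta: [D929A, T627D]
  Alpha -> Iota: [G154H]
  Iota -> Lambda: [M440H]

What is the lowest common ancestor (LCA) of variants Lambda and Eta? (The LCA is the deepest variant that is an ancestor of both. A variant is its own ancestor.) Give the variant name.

Path from root to Lambda: Delta -> Alpha -> Iota -> Lambda
  ancestors of Lambda: {Delta, Alpha, Iota, Lambda}
Path from root to Eta: Delta -> Eta
  ancestors of Eta: {Delta, Eta}
Common ancestors: {Delta}
Walk up from Eta: Eta (not in ancestors of Lambda), Delta (in ancestors of Lambda)
Deepest common ancestor (LCA) = Delta

Answer: Delta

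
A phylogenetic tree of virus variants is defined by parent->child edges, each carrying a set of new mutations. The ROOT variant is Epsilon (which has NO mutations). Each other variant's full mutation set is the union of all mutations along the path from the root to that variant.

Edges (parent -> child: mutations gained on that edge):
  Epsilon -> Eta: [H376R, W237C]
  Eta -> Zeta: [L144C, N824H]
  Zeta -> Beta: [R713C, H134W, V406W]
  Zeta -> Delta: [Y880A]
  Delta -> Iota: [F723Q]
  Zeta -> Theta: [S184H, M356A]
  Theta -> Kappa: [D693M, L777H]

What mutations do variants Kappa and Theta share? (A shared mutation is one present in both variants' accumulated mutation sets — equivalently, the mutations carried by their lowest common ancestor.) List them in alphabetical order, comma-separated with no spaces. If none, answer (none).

Accumulating mutations along path to Kappa:
  At Epsilon: gained [] -> total []
  At Eta: gained ['H376R', 'W237C'] -> total ['H376R', 'W237C']
  At Zeta: gained ['L144C', 'N824H'] -> total ['H376R', 'L144C', 'N824H', 'W237C']
  At Theta: gained ['S184H', 'M356A'] -> total ['H376R', 'L144C', 'M356A', 'N824H', 'S184H', 'W237C']
  At Kappa: gained ['D693M', 'L777H'] -> total ['D693M', 'H376R', 'L144C', 'L777H', 'M356A', 'N824H', 'S184H', 'W237C']
Mutations(Kappa) = ['D693M', 'H376R', 'L144C', 'L777H', 'M356A', 'N824H', 'S184H', 'W237C']
Accumulating mutations along path to Theta:
  At Epsilon: gained [] -> total []
  At Eta: gained ['H376R', 'W237C'] -> total ['H376R', 'W237C']
  At Zeta: gained ['L144C', 'N824H'] -> total ['H376R', 'L144C', 'N824H', 'W237C']
  At Theta: gained ['S184H', 'M356A'] -> total ['H376R', 'L144C', 'M356A', 'N824H', 'S184H', 'W237C']
Mutations(Theta) = ['H376R', 'L144C', 'M356A', 'N824H', 'S184H', 'W237C']
Intersection: ['D693M', 'H376R', 'L144C', 'L777H', 'M356A', 'N824H', 'S184H', 'W237C'] ∩ ['H376R', 'L144C', 'M356A', 'N824H', 'S184H', 'W237C'] = ['H376R', 'L144C', 'M356A', 'N824H', 'S184H', 'W237C']

Answer: H376R,L144C,M356A,N824H,S184H,W237C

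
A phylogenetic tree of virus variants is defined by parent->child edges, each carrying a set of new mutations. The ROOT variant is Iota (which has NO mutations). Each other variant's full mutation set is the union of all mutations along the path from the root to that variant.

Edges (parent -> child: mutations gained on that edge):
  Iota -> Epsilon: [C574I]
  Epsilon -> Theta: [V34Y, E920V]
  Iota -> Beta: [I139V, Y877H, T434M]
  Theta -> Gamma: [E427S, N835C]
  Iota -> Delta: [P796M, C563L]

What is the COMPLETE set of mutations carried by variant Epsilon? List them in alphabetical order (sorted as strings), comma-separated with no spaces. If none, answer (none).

At Iota: gained [] -> total []
At Epsilon: gained ['C574I'] -> total ['C574I']

Answer: C574I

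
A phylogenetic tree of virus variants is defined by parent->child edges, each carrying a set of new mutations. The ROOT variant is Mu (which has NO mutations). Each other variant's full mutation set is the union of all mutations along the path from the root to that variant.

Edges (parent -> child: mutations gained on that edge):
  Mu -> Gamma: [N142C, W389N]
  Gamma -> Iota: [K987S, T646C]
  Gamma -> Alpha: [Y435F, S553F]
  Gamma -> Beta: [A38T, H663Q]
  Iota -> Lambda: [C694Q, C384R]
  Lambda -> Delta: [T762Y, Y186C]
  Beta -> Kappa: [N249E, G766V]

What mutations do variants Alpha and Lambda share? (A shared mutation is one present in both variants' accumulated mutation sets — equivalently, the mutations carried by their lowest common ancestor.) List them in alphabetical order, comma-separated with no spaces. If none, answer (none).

Accumulating mutations along path to Alpha:
  At Mu: gained [] -> total []
  At Gamma: gained ['N142C', 'W389N'] -> total ['N142C', 'W389N']
  At Alpha: gained ['Y435F', 'S553F'] -> total ['N142C', 'S553F', 'W389N', 'Y435F']
Mutations(Alpha) = ['N142C', 'S553F', 'W389N', 'Y435F']
Accumulating mutations along path to Lambda:
  At Mu: gained [] -> total []
  At Gamma: gained ['N142C', 'W389N'] -> total ['N142C', 'W389N']
  At Iota: gained ['K987S', 'T646C'] -> total ['K987S', 'N142C', 'T646C', 'W389N']
  At Lambda: gained ['C694Q', 'C384R'] -> total ['C384R', 'C694Q', 'K987S', 'N142C', 'T646C', 'W389N']
Mutations(Lambda) = ['C384R', 'C694Q', 'K987S', 'N142C', 'T646C', 'W389N']
Intersection: ['N142C', 'S553F', 'W389N', 'Y435F'] ∩ ['C384R', 'C694Q', 'K987S', 'N142C', 'T646C', 'W389N'] = ['N142C', 'W389N']

Answer: N142C,W389N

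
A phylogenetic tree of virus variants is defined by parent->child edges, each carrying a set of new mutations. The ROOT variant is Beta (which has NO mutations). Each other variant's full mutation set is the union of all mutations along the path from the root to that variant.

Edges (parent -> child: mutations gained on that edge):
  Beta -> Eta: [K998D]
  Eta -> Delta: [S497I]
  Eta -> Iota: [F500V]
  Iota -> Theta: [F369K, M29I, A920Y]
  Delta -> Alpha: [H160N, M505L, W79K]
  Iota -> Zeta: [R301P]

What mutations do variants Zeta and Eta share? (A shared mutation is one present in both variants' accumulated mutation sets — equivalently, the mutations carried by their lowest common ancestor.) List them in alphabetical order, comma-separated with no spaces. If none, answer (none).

Answer: K998D

Derivation:
Accumulating mutations along path to Zeta:
  At Beta: gained [] -> total []
  At Eta: gained ['K998D'] -> total ['K998D']
  At Iota: gained ['F500V'] -> total ['F500V', 'K998D']
  At Zeta: gained ['R301P'] -> total ['F500V', 'K998D', 'R301P']
Mutations(Zeta) = ['F500V', 'K998D', 'R301P']
Accumulating mutations along path to Eta:
  At Beta: gained [] -> total []
  At Eta: gained ['K998D'] -> total ['K998D']
Mutations(Eta) = ['K998D']
Intersection: ['F500V', 'K998D', 'R301P'] ∩ ['K998D'] = ['K998D']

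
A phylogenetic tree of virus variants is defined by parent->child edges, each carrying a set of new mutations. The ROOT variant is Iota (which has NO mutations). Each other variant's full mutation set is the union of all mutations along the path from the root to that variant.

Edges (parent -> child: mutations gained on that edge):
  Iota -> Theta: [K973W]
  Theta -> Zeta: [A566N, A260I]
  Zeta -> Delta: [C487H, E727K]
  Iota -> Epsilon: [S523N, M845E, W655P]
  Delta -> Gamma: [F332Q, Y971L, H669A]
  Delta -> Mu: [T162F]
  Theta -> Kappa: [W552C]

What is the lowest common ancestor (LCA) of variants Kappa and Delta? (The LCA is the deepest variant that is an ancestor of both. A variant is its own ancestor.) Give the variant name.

Path from root to Kappa: Iota -> Theta -> Kappa
  ancestors of Kappa: {Iota, Theta, Kappa}
Path from root to Delta: Iota -> Theta -> Zeta -> Delta
  ancestors of Delta: {Iota, Theta, Zeta, Delta}
Common ancestors: {Iota, Theta}
Walk up from Delta: Delta (not in ancestors of Kappa), Zeta (not in ancestors of Kappa), Theta (in ancestors of Kappa), Iota (in ancestors of Kappa)
Deepest common ancestor (LCA) = Theta

Answer: Theta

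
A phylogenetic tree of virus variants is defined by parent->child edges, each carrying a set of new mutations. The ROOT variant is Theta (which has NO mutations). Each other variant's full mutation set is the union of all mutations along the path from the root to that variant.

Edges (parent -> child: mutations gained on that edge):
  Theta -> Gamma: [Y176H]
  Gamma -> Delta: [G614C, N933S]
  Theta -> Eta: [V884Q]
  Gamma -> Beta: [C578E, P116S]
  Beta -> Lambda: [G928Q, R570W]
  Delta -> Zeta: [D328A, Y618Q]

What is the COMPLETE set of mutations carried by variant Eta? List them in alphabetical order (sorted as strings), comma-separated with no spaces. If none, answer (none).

Answer: V884Q

Derivation:
At Theta: gained [] -> total []
At Eta: gained ['V884Q'] -> total ['V884Q']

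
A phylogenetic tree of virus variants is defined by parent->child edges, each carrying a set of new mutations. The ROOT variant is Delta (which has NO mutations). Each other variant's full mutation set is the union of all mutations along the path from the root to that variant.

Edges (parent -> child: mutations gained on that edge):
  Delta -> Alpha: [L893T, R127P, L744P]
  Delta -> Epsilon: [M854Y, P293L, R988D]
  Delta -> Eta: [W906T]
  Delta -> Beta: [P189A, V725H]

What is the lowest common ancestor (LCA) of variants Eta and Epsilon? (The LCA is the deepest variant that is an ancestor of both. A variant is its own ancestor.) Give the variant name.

Path from root to Eta: Delta -> Eta
  ancestors of Eta: {Delta, Eta}
Path from root to Epsilon: Delta -> Epsilon
  ancestors of Epsilon: {Delta, Epsilon}
Common ancestors: {Delta}
Walk up from Epsilon: Epsilon (not in ancestors of Eta), Delta (in ancestors of Eta)
Deepest common ancestor (LCA) = Delta

Answer: Delta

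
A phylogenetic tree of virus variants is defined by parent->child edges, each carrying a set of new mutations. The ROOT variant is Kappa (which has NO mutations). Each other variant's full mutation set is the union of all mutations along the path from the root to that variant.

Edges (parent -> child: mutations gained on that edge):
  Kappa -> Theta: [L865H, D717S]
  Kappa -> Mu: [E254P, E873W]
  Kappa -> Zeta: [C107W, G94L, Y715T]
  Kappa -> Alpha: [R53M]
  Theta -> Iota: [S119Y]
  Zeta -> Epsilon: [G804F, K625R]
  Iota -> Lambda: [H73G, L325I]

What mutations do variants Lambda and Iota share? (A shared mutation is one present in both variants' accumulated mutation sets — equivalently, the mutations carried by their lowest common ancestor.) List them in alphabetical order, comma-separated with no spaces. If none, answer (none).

Accumulating mutations along path to Lambda:
  At Kappa: gained [] -> total []
  At Theta: gained ['L865H', 'D717S'] -> total ['D717S', 'L865H']
  At Iota: gained ['S119Y'] -> total ['D717S', 'L865H', 'S119Y']
  At Lambda: gained ['H73G', 'L325I'] -> total ['D717S', 'H73G', 'L325I', 'L865H', 'S119Y']
Mutations(Lambda) = ['D717S', 'H73G', 'L325I', 'L865H', 'S119Y']
Accumulating mutations along path to Iota:
  At Kappa: gained [] -> total []
  At Theta: gained ['L865H', 'D717S'] -> total ['D717S', 'L865H']
  At Iota: gained ['S119Y'] -> total ['D717S', 'L865H', 'S119Y']
Mutations(Iota) = ['D717S', 'L865H', 'S119Y']
Intersection: ['D717S', 'H73G', 'L325I', 'L865H', 'S119Y'] ∩ ['D717S', 'L865H', 'S119Y'] = ['D717S', 'L865H', 'S119Y']

Answer: D717S,L865H,S119Y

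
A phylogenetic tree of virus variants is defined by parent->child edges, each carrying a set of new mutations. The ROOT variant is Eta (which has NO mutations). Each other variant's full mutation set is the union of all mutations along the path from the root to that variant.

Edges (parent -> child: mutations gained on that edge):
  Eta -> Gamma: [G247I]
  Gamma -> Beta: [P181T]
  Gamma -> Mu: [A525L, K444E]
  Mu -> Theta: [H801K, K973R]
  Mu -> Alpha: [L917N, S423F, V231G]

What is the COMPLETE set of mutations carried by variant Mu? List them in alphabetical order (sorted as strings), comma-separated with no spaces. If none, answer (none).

At Eta: gained [] -> total []
At Gamma: gained ['G247I'] -> total ['G247I']
At Mu: gained ['A525L', 'K444E'] -> total ['A525L', 'G247I', 'K444E']

Answer: A525L,G247I,K444E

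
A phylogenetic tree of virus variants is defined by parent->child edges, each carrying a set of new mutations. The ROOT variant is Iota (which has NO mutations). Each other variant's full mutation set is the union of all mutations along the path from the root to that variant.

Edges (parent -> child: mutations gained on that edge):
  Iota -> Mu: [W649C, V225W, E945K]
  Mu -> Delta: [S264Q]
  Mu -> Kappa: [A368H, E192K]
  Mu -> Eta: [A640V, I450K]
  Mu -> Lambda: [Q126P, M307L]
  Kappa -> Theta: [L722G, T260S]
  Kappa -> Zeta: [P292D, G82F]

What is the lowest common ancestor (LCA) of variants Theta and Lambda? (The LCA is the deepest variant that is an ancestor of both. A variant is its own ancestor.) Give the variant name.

Answer: Mu

Derivation:
Path from root to Theta: Iota -> Mu -> Kappa -> Theta
  ancestors of Theta: {Iota, Mu, Kappa, Theta}
Path from root to Lambda: Iota -> Mu -> Lambda
  ancestors of Lambda: {Iota, Mu, Lambda}
Common ancestors: {Iota, Mu}
Walk up from Lambda: Lambda (not in ancestors of Theta), Mu (in ancestors of Theta), Iota (in ancestors of Theta)
Deepest common ancestor (LCA) = Mu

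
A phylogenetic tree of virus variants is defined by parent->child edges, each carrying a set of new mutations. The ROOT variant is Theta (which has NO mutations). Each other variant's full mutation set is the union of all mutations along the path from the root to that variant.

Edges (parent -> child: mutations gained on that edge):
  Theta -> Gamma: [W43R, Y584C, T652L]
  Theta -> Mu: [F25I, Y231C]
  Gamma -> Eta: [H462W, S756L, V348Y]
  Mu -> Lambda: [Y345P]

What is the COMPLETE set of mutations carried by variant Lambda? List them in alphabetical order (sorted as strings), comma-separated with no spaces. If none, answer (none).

At Theta: gained [] -> total []
At Mu: gained ['F25I', 'Y231C'] -> total ['F25I', 'Y231C']
At Lambda: gained ['Y345P'] -> total ['F25I', 'Y231C', 'Y345P']

Answer: F25I,Y231C,Y345P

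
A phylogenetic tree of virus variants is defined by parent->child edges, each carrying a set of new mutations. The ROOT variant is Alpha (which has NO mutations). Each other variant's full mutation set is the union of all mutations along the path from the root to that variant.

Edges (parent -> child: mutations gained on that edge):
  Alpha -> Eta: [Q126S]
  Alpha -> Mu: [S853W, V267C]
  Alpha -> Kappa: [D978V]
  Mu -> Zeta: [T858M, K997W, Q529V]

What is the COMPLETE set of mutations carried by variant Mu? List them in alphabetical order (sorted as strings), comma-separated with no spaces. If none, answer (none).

Answer: S853W,V267C

Derivation:
At Alpha: gained [] -> total []
At Mu: gained ['S853W', 'V267C'] -> total ['S853W', 'V267C']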